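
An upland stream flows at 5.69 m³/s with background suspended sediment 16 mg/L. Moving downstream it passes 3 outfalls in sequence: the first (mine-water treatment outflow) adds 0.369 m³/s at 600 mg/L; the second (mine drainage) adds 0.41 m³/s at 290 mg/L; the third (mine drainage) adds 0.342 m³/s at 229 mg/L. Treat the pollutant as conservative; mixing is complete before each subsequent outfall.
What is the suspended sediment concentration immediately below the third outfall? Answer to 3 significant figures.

74.8 mg/L

Below outfall 1: Q → 6.059 m³/s, C = (5.690·16.00 + 0.3690·600.0)/6.059 = 51.57 mg/L.
Below outfall 2: Q → 6.469 m³/s, C = (6.059·51.57 + 0.4100·290.0)/6.469 = 66.68 mg/L.
Below outfall 3: Q → 6.811 m³/s, C = (6.469·66.68 + 0.3420·229.0)/6.811 = 74.83 mg/L.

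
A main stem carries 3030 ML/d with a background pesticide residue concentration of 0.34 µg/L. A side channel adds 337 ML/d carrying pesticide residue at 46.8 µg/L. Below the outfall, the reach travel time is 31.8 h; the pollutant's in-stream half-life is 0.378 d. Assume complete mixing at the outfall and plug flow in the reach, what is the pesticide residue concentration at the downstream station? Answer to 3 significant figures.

0.439 µg/L

After mixing, C = (3030·0.3400 + 337.0·46.80) / 3367 = 16800/3367 = 4.990 µg/L.
Half-life 0.378 d → k = ln 2 / 0.378 = 1.834 d⁻¹.
After decay, C = 4.990 × e^(−kt) = 4.990 × 0.08806 = 0.4395 µg/L.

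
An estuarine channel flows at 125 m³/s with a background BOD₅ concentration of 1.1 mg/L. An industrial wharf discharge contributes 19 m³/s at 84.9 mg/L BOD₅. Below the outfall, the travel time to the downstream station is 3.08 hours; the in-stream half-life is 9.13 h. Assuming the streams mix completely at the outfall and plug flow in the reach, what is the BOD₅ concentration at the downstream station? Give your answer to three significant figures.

9.62 mg/L

Mixed concentration C = ΣQC/ΣQ = (125.0·1.100 + 19.00·84.90) / 144.0 = 1751/144.0 = 12.16 mg/L.
Half-life 9.13 h → k = ln 2 / 9.13 = 0.07592 h⁻¹ = 1.822 d⁻¹.
Decay over the reach: 12.16·exp(−kt) = 12.16·0.7915 = 9.622 mg/L.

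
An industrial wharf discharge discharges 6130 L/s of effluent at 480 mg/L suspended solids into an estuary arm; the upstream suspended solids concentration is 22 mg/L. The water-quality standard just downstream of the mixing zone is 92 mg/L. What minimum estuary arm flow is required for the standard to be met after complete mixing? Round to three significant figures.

Set C_mix = 92: (Q·22.00 + 6130·480.0) / (Q + 6130) = 92
→ Q = 6130·(480.0 − 92)/(92 − 22.00) = 33980 L/s.

34000 L/s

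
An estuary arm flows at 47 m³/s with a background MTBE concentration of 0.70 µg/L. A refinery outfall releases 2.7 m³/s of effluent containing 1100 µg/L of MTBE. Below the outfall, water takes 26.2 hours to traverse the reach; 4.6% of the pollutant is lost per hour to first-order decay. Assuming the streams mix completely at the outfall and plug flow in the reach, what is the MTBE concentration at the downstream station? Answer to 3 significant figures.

17.6 µg/L

Mass balance: C = (47.00·0.7000 + 2.700·1100) / 49.70 = 3003/49.70 = 60.42 µg/L.
4.6%/h lost → k = −ln(1 − 0.046) = 0.04709 h⁻¹.
Applying C = C₀e^(−kt): 60.42 × 0.2912 = 17.59 µg/L.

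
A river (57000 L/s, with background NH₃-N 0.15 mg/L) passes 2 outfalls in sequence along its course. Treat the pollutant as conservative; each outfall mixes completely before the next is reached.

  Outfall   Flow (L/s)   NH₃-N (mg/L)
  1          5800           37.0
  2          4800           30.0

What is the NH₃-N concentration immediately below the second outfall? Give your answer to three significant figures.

Outfall 1: combined Q = 62800 L/s; C = (57000·0.1500 + 5800·37.00)/62800 = 3.553 mg/L.
Outfall 2: combined Q = 67600 L/s; C = (62800·3.553 + 4800·30.00)/67600 = 5.431 mg/L.

5.43 mg/L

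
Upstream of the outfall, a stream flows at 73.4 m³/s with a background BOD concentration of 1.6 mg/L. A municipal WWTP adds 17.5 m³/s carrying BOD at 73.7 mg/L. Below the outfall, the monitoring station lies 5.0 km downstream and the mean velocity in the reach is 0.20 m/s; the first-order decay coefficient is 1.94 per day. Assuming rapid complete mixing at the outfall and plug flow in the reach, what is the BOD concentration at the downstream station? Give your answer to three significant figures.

8.83 mg/L

Mixed concentration C = ΣQC/ΣQ = (73.40·1.600 + 17.50·73.70) / 90.90 = 1407/90.90 = 15.48 mg/L.
Travel time t = 5.0·1000 / 0.20 = 25000 s = 6.944 h.
Applying C = C₀e^(−kt): 15.48 × 0.5704 = 8.831 mg/L.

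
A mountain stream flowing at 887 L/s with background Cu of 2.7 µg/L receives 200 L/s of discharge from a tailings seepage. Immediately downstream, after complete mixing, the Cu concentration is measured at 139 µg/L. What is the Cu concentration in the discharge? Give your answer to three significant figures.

Mass balance: 887.0·2.700 + 200.0·Cₑ = 1087·139.0
→ Cₑ = (1087·139.0 − 887.0·2.700) / 200.0 = 743.5 µg/L.

743 µg/L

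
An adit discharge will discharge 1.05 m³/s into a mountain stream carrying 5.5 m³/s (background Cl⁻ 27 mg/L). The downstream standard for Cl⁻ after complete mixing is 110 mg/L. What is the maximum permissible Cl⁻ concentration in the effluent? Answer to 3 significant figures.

At the limit, (Qr·Cr + Qe·Cₑ)/(Qr + Qe) = 110:
Cₑ = (6.550·110 − 5.500·27.00) / 1.050 = 544.8 mg/L.

545 mg/L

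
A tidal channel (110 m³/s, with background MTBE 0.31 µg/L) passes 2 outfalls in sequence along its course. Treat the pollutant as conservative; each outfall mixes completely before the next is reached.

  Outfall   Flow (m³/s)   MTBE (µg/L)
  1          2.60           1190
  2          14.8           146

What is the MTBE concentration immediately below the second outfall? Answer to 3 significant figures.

41.5 µg/L

Outfall 1: combined Q = 112.6 m³/s; C = (110.0·0.3100 + 2.600·1190)/112.6 = 27.78 µg/L.
Outfall 2: combined Q = 127.4 m³/s; C = (112.6·27.78 + 14.80·146.0)/127.4 = 41.51 µg/L.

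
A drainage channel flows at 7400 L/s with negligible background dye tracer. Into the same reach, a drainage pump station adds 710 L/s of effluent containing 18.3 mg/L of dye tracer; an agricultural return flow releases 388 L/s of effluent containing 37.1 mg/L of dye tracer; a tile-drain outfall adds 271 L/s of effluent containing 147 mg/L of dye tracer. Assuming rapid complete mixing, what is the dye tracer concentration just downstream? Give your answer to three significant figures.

7.67 mg/L

After mixing, C = (7400·0 + 710.0·18.30 + 388.0·37.10 + 271.0·147.0) / 8769 = 67220/8769 = 7.666 mg/L.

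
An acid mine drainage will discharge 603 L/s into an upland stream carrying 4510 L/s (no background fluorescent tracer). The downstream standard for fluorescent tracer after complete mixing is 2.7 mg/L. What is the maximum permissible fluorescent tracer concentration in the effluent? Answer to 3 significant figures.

22.9 mg/L

At the limit, (Qr·Cr + Qe·Cₑ)/(Qr + Qe) = 2.7:
Cₑ = (5113·2.7 − 4510·0) / 603.0 = 22.89 mg/L.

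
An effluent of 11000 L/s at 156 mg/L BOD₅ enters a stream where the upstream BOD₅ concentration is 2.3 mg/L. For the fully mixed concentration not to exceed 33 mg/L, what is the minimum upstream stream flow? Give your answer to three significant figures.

Set C_mix = 33: (Q·2.300 + 11000·156.0) / (Q + 11000) = 33
→ Q = 11000·(156.0 − 33)/(33 − 2.300) = 44070 L/s.

44100 L/s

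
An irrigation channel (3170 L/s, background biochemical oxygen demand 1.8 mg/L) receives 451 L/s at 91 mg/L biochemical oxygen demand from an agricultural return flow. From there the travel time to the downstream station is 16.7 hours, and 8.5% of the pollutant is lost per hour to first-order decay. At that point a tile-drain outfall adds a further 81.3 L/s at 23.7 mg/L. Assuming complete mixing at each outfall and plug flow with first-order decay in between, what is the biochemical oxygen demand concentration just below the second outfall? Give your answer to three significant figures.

Flow-weighted average: C = (3170·1.800 + 451.0·91.00) / 3621 = 46750/3621 = 12.91 mg/L; combined flow 3621 L/s.
8.5%/h lost → k = −ln(1 − 0.085) = 0.08883 h⁻¹.
Applying C = C₀e^(−kt): 12.91 × 0.2268 = 2.929 mg/L.
At the second outfall, C = (3621·2.929 + 81.30·23.70) / (3621 + 81.30) = 3.385 mg/L.

3.38 mg/L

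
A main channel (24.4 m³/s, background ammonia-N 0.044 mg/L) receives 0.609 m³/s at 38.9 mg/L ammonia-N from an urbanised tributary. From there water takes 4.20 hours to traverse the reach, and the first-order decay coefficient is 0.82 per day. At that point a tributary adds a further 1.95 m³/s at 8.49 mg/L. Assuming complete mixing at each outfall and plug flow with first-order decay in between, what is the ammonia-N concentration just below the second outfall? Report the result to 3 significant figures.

Mixed concentration C = ΣQC/ΣQ = (24.40·0.04400 + 0.6090·38.90) / 25.01 = 24.76/25.01 = 0.9902 mg/L; combined flow 25.01 m³/s.
First-order decay: C = 0.9902·exp(−k·t) = 0.9902·0.8663 = 0.8578 mg/L.
At the second outfall, C = (25.01·0.8578 + 1.950·8.490) / (25.01 + 1.950) = 1.410 mg/L.

1.41 mg/L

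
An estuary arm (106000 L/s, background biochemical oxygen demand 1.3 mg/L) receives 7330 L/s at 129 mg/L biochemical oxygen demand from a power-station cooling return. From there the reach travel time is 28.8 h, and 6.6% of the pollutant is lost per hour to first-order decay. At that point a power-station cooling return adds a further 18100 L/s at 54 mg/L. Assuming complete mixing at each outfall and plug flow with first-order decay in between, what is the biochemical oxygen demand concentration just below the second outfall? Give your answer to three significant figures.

8.59 mg/L

Mass balance: C = (106000·1.300 + 7330·129.0) / 113300 = 1083000/113300 = 9.559 mg/L; combined flow 113300 L/s.
6.6%/h lost → k = −ln(1 − 0.066) = 0.06828 h⁻¹.
First-order decay: C = 9.559·exp(−k·t) = 9.559·0.1400 = 1.338 mg/L.
Second outfall: C = (113300·1.338 + 18100·54.00)/131400 = 8.590 mg/L.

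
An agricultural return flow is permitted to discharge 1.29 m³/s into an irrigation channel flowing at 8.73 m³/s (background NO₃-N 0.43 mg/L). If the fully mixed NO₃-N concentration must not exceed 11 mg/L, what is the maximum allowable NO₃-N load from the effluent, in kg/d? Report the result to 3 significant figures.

9200 kg/d

Mass balance at the limit: 8.730·0.4300 + 1.290·Cₑ = 10.02·11 → Cₑ = 82.53 mg/L.
Load = 1.290 m³/s × 82.53 g/m³ × 86 400 s/d = 9199 kg/d.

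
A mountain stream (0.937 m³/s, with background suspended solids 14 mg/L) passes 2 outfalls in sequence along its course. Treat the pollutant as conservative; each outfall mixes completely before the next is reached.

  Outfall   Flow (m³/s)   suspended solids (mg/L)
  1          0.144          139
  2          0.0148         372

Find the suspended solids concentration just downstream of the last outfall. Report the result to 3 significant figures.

Below outfall 1: Q → 1.081 m³/s, C = (0.9370·14.00 + 0.1440·139.0)/1.081 = 30.65 mg/L.
Below outfall 2: Q → 1.096 m³/s, C = (1.081·30.65 + 0.01480·372.0)/1.096 = 35.26 mg/L.

35.3 mg/L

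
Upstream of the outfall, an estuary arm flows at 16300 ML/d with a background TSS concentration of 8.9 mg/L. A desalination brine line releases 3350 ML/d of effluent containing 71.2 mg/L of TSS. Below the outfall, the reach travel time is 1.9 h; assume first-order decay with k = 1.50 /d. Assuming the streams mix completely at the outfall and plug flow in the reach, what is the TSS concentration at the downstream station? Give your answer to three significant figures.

17.3 mg/L

After mixing, C = (16300·8.900 + 3350·71.20) / 19650 = 383600/19650 = 19.52 mg/L.
Decay over the reach: 19.52·exp(−kt) = 19.52·0.8880 = 17.34 mg/L.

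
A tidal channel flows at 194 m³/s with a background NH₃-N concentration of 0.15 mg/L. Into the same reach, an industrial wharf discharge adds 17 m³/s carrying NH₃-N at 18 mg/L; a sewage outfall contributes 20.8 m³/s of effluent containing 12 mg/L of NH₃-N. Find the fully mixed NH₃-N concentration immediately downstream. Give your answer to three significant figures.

2.52 mg/L

Flow-weighted average: C = (194.0·0.1500 + 17.00·18.00 + 20.80·12.00) / 231.8 = 584.7/231.8 = 2.522 mg/L.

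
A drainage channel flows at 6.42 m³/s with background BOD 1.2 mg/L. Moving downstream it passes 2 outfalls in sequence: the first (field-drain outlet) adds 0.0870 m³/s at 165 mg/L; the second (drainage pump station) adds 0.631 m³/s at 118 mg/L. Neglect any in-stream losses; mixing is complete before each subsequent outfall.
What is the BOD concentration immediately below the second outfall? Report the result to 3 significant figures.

Outfall 1: combined Q = 6.507 m³/s; C = (6.420·1.200 + 0.08700·165.0)/6.507 = 3.390 mg/L.
Outfall 2: combined Q = 7.138 m³/s; C = (6.507·3.390 + 0.6310·118.0)/7.138 = 13.52 mg/L.

13.5 mg/L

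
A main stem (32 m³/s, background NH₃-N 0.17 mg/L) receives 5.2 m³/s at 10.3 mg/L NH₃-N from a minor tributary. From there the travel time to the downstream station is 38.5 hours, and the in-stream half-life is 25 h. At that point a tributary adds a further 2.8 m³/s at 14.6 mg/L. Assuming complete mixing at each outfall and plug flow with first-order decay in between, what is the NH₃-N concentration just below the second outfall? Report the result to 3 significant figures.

1.53 mg/L

Mixed concentration C = ΣQC/ΣQ = (32.00·0.1700 + 5.200·10.30) / 37.20 = 59.00/37.20 = 1.586 mg/L; combined flow 37.20 m³/s.
Half-life 25 h → k = ln 2 / 25 = 0.02773 h⁻¹ = 0.6654 d⁻¹.
Decay over the reach: 1.586·exp(−kt) = 1.586·0.3439 = 0.5454 mg/L.
At the second outfall, C = (37.20·0.5454 + 2.800·14.60) / (37.20 + 2.800) = 1.529 mg/L.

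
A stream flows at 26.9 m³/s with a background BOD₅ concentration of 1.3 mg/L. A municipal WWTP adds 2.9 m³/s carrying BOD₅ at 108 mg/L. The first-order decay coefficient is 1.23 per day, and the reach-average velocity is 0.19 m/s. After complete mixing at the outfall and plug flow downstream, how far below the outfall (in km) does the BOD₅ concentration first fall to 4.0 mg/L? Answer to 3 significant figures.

14.3 km

Mixed concentration C = ΣQC/ΣQ = (26.90·1.300 + 2.900·108.0) / 29.80 = 348.2/29.80 = 11.68 mg/L.
Set 11.68·exp(−k·t) = 4.0 → t = ln(11.68/4.0)/k = 75290 s = 20.91 h.
Distance = v·t = 0.19·75290 = 14310 m = 14.31 km.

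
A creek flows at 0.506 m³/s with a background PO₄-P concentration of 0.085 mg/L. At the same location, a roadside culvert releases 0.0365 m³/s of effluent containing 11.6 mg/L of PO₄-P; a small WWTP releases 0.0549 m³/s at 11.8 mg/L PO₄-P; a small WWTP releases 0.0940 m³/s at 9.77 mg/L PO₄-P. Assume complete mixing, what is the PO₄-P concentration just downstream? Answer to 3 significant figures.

Flow-weighted average: C = (0.5060·0.08500 + 0.03650·11.60 + 0.05490·11.80 + 0.09400·9.770) / 0.6914 = 2.033/0.6914 = 2.940 mg/L.

2.94 mg/L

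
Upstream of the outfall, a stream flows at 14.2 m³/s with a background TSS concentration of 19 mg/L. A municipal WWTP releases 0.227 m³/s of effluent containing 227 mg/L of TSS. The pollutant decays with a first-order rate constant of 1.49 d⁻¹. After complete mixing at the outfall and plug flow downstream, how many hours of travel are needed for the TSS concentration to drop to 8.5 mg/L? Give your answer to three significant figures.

15.5 h

Mixed concentration C = ΣQC/ΣQ = (14.20·19.00 + 0.2270·227.0) / 14.43 = 321.3/14.43 = 22.27 mg/L.
22.27·exp(−k·t) = 8.5 → t = ln(22.27/8.5)/k = 55860 s = 15.52 h.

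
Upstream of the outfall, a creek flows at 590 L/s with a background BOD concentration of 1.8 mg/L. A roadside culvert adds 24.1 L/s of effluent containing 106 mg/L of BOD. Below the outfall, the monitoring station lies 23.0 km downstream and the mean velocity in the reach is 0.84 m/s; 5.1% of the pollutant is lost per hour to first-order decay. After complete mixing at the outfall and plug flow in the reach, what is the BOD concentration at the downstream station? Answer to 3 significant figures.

3.96 mg/L

Flow-weighted average: C = (590.0·1.800 + 24.10·106.0) / 614.1 = 3617/614.1 = 5.889 mg/L.
Travel time t = 23.0·1000 / 0.84 = 27380 s = 7.606 h.
5.1%/h lost → k = −ln(1 − 0.051) = 0.05235 h⁻¹.
First-order decay: C = 5.889·exp(−k·t) = 5.889·0.6716 = 3.955 mg/L.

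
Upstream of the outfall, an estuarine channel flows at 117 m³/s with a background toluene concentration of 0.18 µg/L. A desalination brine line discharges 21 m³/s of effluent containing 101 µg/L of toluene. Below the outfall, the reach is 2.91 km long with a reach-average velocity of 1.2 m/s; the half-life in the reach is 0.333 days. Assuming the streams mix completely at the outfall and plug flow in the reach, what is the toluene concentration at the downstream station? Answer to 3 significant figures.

After mixing, C = (117.0·0.1800 + 21.00·101.0) / 138.0 = 2142/138.0 = 15.52 µg/L.
Travel time t = 2.91·1000 / 1.2 = 2425 s = 0.6736 h.
Half-life 0.333 d → k = ln 2 / 0.333 = 2.082 d⁻¹.
Applying C = C₀e^(−kt): 15.52 × 0.9433 = 14.64 µg/L.

14.6 µg/L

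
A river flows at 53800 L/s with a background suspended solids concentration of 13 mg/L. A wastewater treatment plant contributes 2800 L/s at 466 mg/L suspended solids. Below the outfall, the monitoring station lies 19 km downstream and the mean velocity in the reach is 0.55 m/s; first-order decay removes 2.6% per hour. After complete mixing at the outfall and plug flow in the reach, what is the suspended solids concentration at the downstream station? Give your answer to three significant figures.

27.5 mg/L

Mass balance: C = (53800·13.00 + 2800·466.0) / 56600 = 2004000/56600 = 35.41 mg/L.
Travel time t = 19·1000 / 0.55 = 34550 s = 9.596 h.
2.6%/h lost → k = −ln(1 − 0.026) = 0.02634 h⁻¹.
Applying C = C₀e^(−kt): 35.41 × 0.7766 = 27.50 mg/L.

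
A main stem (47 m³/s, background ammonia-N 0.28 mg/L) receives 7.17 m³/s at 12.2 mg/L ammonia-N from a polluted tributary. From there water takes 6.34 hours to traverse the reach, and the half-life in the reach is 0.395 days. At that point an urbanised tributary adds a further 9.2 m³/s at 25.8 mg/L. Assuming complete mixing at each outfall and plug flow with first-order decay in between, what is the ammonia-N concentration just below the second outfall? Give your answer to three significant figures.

4.74 mg/L

Conservation of mass: C = (47.00·0.2800 + 7.170·12.20) / 54.17 = 100.6/54.17 = 1.858 mg/L; combined flow 54.17 m³/s.
Half-life 0.395 d → k = ln 2 / 0.395 = 1.755 d⁻¹.
First-order decay: C = 1.858·exp(−k·t) = 1.858·0.6290 = 1.169 mg/L.
At the second outfall, C = (54.17·1.169 + 9.200·25.80) / (54.17 + 9.200) = 4.745 mg/L.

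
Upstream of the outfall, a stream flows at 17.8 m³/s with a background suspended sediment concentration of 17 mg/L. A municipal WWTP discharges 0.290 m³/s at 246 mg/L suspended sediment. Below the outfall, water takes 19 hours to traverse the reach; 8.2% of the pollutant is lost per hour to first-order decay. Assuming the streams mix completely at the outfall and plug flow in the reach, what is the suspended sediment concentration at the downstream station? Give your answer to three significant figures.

4.07 mg/L

Mixed concentration C = ΣQC/ΣQ = (17.80·17.00 + 0.2900·246.0) / 18.09 = 373.9/18.09 = 20.67 mg/L.
8.2%/h lost → k = −ln(1 − 0.082) = 0.08556 h⁻¹.
Applying C = C₀e^(−kt): 20.67 × 0.1968 = 4.068 mg/L.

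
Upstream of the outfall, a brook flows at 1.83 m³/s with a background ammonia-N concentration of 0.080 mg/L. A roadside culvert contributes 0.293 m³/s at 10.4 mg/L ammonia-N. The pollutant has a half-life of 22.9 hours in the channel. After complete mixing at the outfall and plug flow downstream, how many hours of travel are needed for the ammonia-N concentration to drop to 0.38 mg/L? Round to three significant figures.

Mixed concentration C = ΣQC/ΣQ = (1.830·0.08000 + 0.2930·10.40) / 2.123 = 3.194/2.123 = 1.504 mg/L.
Half-life 22.9 h → k = ln 2 / 22.9 = 0.03027 h⁻¹ = 0.7264 d⁻¹.
1.504·exp(−k·t) = 0.38 → t = ln(1.504/0.38)/k = 163600 s = 45.46 h.

45.5 h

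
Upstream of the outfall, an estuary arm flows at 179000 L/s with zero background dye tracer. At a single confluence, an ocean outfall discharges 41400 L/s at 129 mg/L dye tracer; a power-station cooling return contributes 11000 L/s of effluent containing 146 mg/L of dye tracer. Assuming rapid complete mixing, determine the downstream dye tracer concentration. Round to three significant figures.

Mixed concentration C = ΣQC/ΣQ = (179000·0 + 41400·129.0 + 11000·146.0) / 231400 = 6947000/231400 = 30.02 mg/L.

30.0 mg/L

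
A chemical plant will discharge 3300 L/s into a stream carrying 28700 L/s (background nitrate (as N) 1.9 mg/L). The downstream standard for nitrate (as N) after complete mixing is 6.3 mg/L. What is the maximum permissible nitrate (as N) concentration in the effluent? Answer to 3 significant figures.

At the limit, (Qr·Cr + Qe·Cₑ)/(Qr + Qe) = 6.3:
Cₑ = (32000·6.3 − 28700·1.900) / 3300 = 44.57 mg/L.

44.6 mg/L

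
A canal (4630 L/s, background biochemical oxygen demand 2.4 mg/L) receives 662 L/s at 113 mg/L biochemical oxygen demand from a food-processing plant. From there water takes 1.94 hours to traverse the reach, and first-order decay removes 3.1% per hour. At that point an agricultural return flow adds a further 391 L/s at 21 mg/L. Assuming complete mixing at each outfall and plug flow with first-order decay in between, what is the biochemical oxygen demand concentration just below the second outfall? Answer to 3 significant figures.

15.7 mg/L

After mixing, C = (4630·2.400 + 662.0·113.0) / 5292 = 85920/5292 = 16.24 mg/L; combined flow 5292 L/s.
3.1%/h lost → k = −ln(1 − 0.031) = 0.03149 h⁻¹.
Decay over the reach: 16.24·exp(−kt) = 16.24·0.9407 = 15.27 mg/L.
At the second outfall, C = (5292·15.27 + 391.0·21.00) / (5292 + 391.0) = 15.67 mg/L.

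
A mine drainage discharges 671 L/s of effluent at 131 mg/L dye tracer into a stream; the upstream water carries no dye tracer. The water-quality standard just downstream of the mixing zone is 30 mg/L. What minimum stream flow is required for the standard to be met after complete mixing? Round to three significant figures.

Set C_mix = 30: (Q·0 + 671.0·131.0) / (Q + 671.0) = 30
→ Q = 671.0·(131.0 − 30)/(30 − 0) = 2259 L/s.

2260 L/s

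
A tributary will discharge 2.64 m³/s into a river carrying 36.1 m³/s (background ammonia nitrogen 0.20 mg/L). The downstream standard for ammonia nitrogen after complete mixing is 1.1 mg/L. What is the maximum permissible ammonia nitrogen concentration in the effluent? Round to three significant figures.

At the limit, (Qr·Cr + Qe·Cₑ)/(Qr + Qe) = 1.1:
Cₑ = (38.74·1.1 − 36.10·0.2000) / 2.640 = 13.41 mg/L.

13.4 mg/L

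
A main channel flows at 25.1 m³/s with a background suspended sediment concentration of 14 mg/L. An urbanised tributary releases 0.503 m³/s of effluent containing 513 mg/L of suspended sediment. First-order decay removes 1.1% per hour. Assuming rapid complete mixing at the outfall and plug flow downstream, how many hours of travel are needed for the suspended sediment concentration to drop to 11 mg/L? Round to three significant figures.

Mass balance: C = (25.10·14.00 + 0.5030·513.0) / 25.60 = 609.4/25.60 = 23.80 mg/L.
1.1%/h lost → k = −ln(1 − 0.011) = 0.01106 h⁻¹.
23.80·exp(−k·t) = 11 → t = ln(23.80/11)/k = 251200 s = 69.79 h.

69.8 h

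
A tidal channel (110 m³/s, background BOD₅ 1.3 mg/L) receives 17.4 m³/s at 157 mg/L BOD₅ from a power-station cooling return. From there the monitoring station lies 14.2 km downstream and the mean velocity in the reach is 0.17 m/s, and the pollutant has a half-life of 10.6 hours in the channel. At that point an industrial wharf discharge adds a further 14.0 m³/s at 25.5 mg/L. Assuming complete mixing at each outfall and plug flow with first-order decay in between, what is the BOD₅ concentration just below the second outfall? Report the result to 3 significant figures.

6.98 mg/L

Mixed concentration C = ΣQC/ΣQ = (110.0·1.300 + 17.40·157.0) / 127.4 = 2875/127.4 = 22.57 mg/L; combined flow 127.4 m³/s.
Travel time t = 14.2·1000 / 0.17 = 83530 s = 23.20 h.
Half-life 10.6 h → k = ln 2 / 10.6 = 0.06539 h⁻¹ = 1.569 d⁻¹.
Applying C = C₀e^(−kt): 22.57 × 0.2193 = 4.949 mg/L.
Second outfall: C = (127.4·4.949 + 14.00·25.50)/141.4 = 6.984 mg/L.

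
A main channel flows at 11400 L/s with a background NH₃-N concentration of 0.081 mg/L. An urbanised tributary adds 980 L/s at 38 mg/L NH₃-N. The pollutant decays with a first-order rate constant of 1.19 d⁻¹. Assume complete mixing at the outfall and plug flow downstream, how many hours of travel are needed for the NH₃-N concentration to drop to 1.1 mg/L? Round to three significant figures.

20.8 h

Flow-weighted average: C = (11400·0.08100 + 980.0·38.00) / 12380 = 38160/12380 = 3.083 mg/L.
3.083·exp(−k·t) = 1.1 → t = ln(3.083/1.1)/k = 74820 s = 20.78 h.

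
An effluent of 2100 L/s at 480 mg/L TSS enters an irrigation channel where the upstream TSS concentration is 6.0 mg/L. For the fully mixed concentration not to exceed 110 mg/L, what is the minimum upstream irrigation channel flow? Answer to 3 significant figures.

Set C_mix = 110: (Q·6.000 + 2100·480.0) / (Q + 2100) = 110
→ Q = 2100·(480.0 − 110)/(110 − 6.000) = 7471 L/s.

7470 L/s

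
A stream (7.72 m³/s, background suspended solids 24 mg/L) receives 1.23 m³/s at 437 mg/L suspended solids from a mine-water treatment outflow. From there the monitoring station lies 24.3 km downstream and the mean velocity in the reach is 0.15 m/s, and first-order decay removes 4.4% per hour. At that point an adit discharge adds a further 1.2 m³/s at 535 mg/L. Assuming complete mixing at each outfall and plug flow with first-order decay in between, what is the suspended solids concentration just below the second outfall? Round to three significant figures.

Conservation of mass: C = (7.720·24.00 + 1.230·437.0) / 8.950 = 722.8/8.950 = 80.76 mg/L; combined flow 8.950 m³/s.
Travel time t = 24.3·1000 / 0.15 = 162000 s = 45.00 h.
4.4%/h lost → k = −ln(1 − 0.044) = 0.04500 h⁻¹.
After decay, C = 80.76 × e^(−kt) = 80.76 × 0.1320 = 10.66 mg/L.
At the second outfall, C = (8.950·10.66 + 1.200·535.0) / (8.950 + 1.200) = 72.65 mg/L.

72.7 mg/L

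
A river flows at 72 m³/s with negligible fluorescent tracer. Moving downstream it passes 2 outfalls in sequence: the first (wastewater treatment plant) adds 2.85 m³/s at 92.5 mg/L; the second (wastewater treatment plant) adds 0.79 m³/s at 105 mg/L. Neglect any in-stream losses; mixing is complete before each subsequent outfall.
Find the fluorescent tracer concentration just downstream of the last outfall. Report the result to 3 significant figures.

Below outfall 1: Q → 74.85 m³/s, C = (72.00·0 + 2.850·92.50)/74.85 = 3.522 mg/L.
Below outfall 2: Q → 75.64 m³/s, C = (74.85·3.522 + 0.7900·105.0)/75.64 = 4.582 mg/L.

4.58 mg/L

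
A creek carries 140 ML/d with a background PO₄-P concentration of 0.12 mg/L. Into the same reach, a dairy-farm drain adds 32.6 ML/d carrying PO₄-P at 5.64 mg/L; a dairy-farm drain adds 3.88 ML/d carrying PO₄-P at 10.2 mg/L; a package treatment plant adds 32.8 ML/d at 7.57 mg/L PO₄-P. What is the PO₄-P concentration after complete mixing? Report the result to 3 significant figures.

2.33 mg/L

After mixing, C = (140.0·0.1200 + 32.60·5.640 + 3.880·10.20 + 32.80·7.570) / 209.3 = 488.5/209.3 = 2.334 mg/L.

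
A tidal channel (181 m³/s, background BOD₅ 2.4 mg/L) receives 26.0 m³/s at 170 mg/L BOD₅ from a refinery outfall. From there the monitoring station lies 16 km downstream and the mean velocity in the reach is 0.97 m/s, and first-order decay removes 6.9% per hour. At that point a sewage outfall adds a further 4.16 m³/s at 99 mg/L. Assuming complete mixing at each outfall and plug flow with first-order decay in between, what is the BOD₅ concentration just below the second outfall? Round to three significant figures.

Mass balance: C = (181.0·2.400 + 26.00·170.0) / 207.0 = 4854/207.0 = 23.45 mg/L; combined flow 207.0 m³/s.
Travel time t = 16·1000 / 0.97 = 16490 s = 4.582 h.
6.9%/h lost → k = −ln(1 − 0.069) = 0.07150 h⁻¹.
Decay over the reach: 23.45·exp(−kt) = 23.45·0.7207 = 16.90 mg/L.
Second outfall: C = (207.0·16.90 + 4.160·99.00)/211.2 = 18.52 mg/L.

18.5 mg/L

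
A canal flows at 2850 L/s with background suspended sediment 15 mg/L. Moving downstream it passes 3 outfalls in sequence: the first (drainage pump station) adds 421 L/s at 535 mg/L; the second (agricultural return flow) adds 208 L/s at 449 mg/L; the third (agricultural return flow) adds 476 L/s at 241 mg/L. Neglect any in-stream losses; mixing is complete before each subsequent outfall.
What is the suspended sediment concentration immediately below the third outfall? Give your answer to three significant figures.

120 mg/L

Outfall 1: combined Q = 3271 L/s; C = (2850·15.00 + 421.0·535.0)/3271 = 81.93 mg/L.
Outfall 2: combined Q = 3479 L/s; C = (3271·81.93 + 208.0·449.0)/3479 = 103.9 mg/L.
Outfall 3: combined Q = 3955 L/s; C = (3479·103.9 + 476.0·241.0)/3955 = 120.4 mg/L.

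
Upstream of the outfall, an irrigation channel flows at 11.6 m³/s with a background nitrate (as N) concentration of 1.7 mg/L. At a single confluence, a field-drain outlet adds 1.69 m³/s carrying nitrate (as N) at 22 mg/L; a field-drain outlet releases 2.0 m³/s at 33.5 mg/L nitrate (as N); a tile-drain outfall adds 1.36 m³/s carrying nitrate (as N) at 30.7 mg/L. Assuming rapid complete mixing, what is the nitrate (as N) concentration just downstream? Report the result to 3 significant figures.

9.95 mg/L

Conservation of mass: C = (11.60·1.700 + 1.690·22.00 + 2.000·33.50 + 1.360·30.70) / 16.65 = 165.7/16.65 = 9.949 mg/L.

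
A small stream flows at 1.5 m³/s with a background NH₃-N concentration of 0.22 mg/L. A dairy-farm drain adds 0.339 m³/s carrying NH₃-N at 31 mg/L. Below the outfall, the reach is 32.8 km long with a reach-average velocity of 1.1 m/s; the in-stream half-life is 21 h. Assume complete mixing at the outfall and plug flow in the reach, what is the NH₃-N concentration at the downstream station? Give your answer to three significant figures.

4.48 mg/L

Mixed concentration C = ΣQC/ΣQ = (1.500·0.2200 + 0.3390·31.00) / 1.839 = 10.84/1.839 = 5.894 mg/L.
Travel time t = 32.8·1000 / 1.1 = 29820 s = 8.283 h.
Half-life 21 h → k = ln 2 / 21 = 0.03301 h⁻¹ = 0.7922 d⁻¹.
Applying C = C₀e^(−kt): 5.894 × 0.7608 = 4.484 mg/L.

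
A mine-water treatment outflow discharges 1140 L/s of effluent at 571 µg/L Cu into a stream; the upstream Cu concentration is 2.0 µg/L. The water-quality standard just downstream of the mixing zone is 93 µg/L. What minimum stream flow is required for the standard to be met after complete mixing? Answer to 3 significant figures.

Set C_mix = 93: (Q·2.000 + 1140·571.0) / (Q + 1140) = 93
→ Q = 1140·(571.0 − 93)/(93 − 2.000) = 5988 L/s.

5990 L/s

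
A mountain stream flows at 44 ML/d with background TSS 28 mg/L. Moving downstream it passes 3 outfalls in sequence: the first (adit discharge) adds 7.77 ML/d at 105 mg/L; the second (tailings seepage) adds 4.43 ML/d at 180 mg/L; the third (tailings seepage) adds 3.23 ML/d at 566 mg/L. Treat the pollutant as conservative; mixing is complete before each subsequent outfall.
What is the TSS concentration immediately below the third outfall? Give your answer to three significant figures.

Outfall 1: combined Q = 51.77 ML/d; C = (44.00·28.00 + 7.770·105.0)/51.77 = 39.56 mg/L.
Outfall 2: combined Q = 56.20 ML/d; C = (51.77·39.56 + 4.430·180.0)/56.20 = 50.63 mg/L.
Outfall 3: combined Q = 59.43 ML/d; C = (56.20·50.63 + 3.230·566.0)/59.43 = 78.64 mg/L.

78.6 mg/L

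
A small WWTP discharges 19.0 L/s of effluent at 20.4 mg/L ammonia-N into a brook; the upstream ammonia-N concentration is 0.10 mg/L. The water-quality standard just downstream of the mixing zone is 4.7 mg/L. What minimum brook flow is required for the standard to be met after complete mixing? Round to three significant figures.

Set C_mix = 4.7: (Q·0.1000 + 19.00·20.40) / (Q + 19.00) = 4.7
→ Q = 19.00·(20.40 − 4.7)/(4.7 − 0.1000) = 64.85 L/s.

64.8 L/s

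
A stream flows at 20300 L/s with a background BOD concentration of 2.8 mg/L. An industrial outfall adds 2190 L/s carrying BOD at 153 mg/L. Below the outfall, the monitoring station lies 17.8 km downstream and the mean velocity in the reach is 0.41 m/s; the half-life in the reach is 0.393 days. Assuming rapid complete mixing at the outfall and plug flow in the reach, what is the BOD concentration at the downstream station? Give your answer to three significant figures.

7.18 mg/L

Mass balance: C = (20300·2.800 + 2190·153.0) / 22490 = 391900/22490 = 17.43 mg/L.
Travel time t = 17.8·1000 / 0.41 = 43410 s = 12.06 h.
Half-life 0.393 d → k = ln 2 / 0.393 = 1.764 d⁻¹.
Decay over the reach: 17.43·exp(−kt) = 17.43·0.4122 = 7.183 mg/L.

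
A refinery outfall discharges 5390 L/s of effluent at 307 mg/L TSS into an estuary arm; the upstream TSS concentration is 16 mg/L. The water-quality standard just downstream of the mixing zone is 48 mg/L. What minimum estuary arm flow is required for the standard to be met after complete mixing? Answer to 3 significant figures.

Set C_mix = 48: (Q·16.00 + 5390·307.0) / (Q + 5390) = 48
→ Q = 5390·(307.0 − 48)/(48 − 16.00) = 43630 L/s.

43600 L/s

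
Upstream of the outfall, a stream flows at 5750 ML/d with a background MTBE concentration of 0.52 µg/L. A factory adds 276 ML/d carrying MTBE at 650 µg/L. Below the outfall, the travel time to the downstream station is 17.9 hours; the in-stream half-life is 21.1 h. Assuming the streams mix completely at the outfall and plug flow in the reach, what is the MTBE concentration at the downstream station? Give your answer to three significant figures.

After mixing, C = (5750·0.5200 + 276.0·650.0) / 6026 = 182400/6026 = 30.27 µg/L.
Half-life 21.1 h → k = ln 2 / 21.1 = 0.03285 h⁻¹ = 0.7884 d⁻¹.
First-order decay: C = 30.27·exp(−k·t) = 30.27·0.5554 = 16.81 µg/L.

16.8 µg/L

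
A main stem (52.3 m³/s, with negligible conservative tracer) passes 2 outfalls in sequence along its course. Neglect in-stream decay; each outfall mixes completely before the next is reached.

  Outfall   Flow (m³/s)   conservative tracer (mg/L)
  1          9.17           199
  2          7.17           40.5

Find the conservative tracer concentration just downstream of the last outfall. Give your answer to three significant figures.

30.8 mg/L

Outfall 1: combined Q = 61.47 m³/s; C = (52.30·0 + 9.170·199.0)/61.47 = 29.69 mg/L.
Outfall 2: combined Q = 68.64 m³/s; C = (61.47·29.69 + 7.170·40.50)/68.64 = 30.82 mg/L.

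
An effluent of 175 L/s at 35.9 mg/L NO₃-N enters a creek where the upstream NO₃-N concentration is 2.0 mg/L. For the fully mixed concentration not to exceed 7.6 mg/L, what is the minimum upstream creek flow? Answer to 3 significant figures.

884 L/s

Set C_mix = 7.6: (Q·2.000 + 175.0·35.90) / (Q + 175.0) = 7.6
→ Q = 175.0·(35.90 − 7.6)/(7.6 − 2.000) = 884.4 L/s.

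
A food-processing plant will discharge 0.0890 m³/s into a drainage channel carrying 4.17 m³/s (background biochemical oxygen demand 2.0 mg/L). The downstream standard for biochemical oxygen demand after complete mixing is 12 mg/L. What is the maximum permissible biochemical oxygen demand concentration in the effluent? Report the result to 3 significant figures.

At the limit, (Qr·Cr + Qe·Cₑ)/(Qr + Qe) = 12:
Cₑ = (4.259·12 − 4.170·2.000) / 0.08900 = 480.5 mg/L.

481 mg/L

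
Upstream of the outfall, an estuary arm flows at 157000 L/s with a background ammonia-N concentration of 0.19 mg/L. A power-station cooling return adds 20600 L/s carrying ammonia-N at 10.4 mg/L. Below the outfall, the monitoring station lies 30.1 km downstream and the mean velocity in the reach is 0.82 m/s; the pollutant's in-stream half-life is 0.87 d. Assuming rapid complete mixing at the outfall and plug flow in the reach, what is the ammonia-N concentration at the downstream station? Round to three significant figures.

0.980 mg/L

Mixed concentration C = ΣQC/ΣQ = (157000·0.1900 + 20600·10.40) / 177600 = 244100/177600 = 1.374 mg/L.
Travel time t = 30.1·1000 / 0.82 = 36710 s = 10.20 h.
Half-life 0.87 d → k = ln 2 / 0.87 = 0.7967 d⁻¹.
After decay, C = 1.374 × e^(−kt) = 1.374 × 0.7128 = 0.9796 mg/L.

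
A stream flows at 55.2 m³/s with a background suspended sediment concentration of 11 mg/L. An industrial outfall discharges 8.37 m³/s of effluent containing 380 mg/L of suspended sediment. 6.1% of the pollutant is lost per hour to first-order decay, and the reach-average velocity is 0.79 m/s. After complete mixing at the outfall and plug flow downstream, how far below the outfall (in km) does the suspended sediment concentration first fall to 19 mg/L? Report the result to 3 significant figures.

51.6 km

Conservation of mass: C = (55.20·11.00 + 8.370·380.0) / 63.57 = 3788/63.57 = 59.58 mg/L.
6.1%/h lost → k = −ln(1 − 0.061) = 0.06294 h⁻¹.
Set 59.58·exp(−k·t) = 19 → t = ln(59.58/19)/k = 65370 s = 18.16 h.
Distance = v·t = 0.79·65370 = 51650 m = 51.65 km.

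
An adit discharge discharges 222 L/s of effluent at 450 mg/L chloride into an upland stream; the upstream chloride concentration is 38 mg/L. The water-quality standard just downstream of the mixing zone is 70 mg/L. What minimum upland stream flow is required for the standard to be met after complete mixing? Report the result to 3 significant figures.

Set C_mix = 70: (Q·38.00 + 222.0·450.0) / (Q + 222.0) = 70
→ Q = 222.0·(450.0 − 70)/(70 − 38.00) = 2636 L/s.

2640 L/s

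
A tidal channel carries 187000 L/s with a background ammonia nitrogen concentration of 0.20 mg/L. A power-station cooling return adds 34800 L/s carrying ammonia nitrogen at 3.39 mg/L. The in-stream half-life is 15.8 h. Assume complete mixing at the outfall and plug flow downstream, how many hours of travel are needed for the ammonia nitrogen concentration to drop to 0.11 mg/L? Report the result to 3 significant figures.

42.2 h

Mass balance: C = (187000·0.2000 + 34800·3.390) / 221800 = 155400/221800 = 0.7005 mg/L.
Half-life 15.8 h → k = ln 2 / 15.8 = 0.04387 h⁻¹ = 1.053 d⁻¹.
0.7005·exp(−k·t) = 0.11 → t = ln(0.7005/0.11)/k = 151900 s = 42.20 h.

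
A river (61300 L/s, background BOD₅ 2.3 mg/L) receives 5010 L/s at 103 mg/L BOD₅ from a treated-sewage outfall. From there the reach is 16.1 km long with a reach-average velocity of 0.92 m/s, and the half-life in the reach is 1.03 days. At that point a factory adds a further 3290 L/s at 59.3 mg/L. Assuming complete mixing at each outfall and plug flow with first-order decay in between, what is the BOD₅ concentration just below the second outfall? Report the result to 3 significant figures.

Conservation of mass: C = (61300·2.300 + 5010·103.0) / 66310 = 657000/66310 = 9.908 mg/L; combined flow 66310 L/s.
Travel time t = 16.1·1000 / 0.92 = 17500 s = 4.861 h.
Half-life 1.03 d → k = ln 2 / 1.03 = 0.6730 d⁻¹.
Decay over the reach: 9.908·exp(−kt) = 9.908·0.8726 = 8.646 mg/L.
At the second outfall, C = (66310·8.646 + 3290·59.30) / (66310 + 3290) = 11.04 mg/L.

11.0 mg/L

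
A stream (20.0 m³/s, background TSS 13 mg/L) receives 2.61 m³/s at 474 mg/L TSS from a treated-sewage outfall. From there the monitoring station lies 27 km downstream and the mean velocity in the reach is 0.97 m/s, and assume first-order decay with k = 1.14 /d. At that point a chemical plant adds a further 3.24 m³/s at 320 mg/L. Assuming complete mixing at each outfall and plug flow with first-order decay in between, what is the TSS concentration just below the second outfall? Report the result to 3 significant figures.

80.2 mg/L

Mixed concentration C = ΣQC/ΣQ = (20.00·13.00 + 2.610·474.0) / 22.61 = 1497/22.61 = 66.22 mg/L; combined flow 22.61 m³/s.
Travel time t = 27·1000 / 0.97 = 27840 s = 7.732 h.
First-order decay: C = 66.22·exp(−k·t) = 66.22·0.6926 = 45.86 mg/L.
Second outfall: C = (22.61·45.86 + 3.240·320.0)/25.85 = 80.22 mg/L.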